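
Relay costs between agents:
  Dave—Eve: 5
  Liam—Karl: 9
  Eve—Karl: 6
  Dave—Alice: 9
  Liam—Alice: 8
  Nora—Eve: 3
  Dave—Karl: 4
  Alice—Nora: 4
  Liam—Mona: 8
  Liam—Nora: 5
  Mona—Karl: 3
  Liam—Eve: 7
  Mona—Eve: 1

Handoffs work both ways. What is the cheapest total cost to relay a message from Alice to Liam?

Some routes from Alice to Liam:
Alice - Nora - Liam: 4 + 5 = 9
Alice - Liam: 8
Alice - Nora - Eve - Mona - Liam: 4 + 3 + 1 + 8 = 16
Alice - Nora - Eve - Liam: 4 + 3 + 7 = 14
The minimum is 8.

8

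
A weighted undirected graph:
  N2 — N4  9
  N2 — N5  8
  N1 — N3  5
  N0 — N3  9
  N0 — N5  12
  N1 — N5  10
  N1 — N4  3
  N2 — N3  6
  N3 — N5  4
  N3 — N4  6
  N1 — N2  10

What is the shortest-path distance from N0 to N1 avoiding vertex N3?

22

Paths from N0 to N1 avoiding N3:
N0 -> N5 -> N1: 12 + 10 = 22
N0 -> N5 -> N2 -> N4 -> N1: 12 + 8 + 9 + 3 = 32
N0 -> N5 -> N2 -> N1: 12 + 8 + 10 = 30
Best route has total 22.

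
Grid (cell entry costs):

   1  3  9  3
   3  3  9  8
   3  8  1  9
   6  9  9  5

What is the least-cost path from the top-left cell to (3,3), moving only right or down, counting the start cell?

30

One optimal route is [0,0] [0,1] [1,1] [2,1] [2,2] [2,3] [3,3].
Its cost is 1 + 3 + 3 + 8 + 1 + 9 + 5 = 30.
(Top row then right column would cost 38.)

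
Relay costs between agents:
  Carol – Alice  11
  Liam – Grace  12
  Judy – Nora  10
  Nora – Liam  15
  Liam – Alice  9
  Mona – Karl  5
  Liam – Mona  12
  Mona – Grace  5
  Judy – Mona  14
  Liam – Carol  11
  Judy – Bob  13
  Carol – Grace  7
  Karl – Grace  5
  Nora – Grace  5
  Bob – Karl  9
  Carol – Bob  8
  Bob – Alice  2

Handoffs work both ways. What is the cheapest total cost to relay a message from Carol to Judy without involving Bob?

A few of the Carol→Judy routes:
Carol-Liam-Mona-Judy: 11 + 12 + 14 = 37
Carol-Grace-Karl-Mona-Judy: 7 + 5 + 5 + 14 = 31
Carol-Grace-Mona-Judy: 7 + 5 + 14 = 26
Carol-Liam-Nora-Judy: 11 + 15 + 10 = 36
Carol-Grace-Nora-Judy: 7 + 5 + 10 = 22
Shortest: 22.

22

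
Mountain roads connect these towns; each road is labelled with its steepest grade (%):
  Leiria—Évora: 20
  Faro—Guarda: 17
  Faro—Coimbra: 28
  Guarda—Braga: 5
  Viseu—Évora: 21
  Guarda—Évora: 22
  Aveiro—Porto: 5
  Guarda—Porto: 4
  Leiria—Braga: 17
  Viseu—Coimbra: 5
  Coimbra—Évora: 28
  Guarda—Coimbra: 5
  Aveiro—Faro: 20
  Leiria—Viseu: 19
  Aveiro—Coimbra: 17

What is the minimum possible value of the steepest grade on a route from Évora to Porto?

20

A few of the Évora→Porto routes:
Évora-Leiria-Viseu-Coimbra-Aveiro-Faro-Guarda-Porto: max(20, 19, 5, 17, 20, 17, 4) = 20
Évora-Leiria-Braga-Guarda-Porto: max(20, 17, 5, 4) = 20
Évora-Leiria-Braga-Guarda-Coimbra-Aveiro-Porto: max(20, 17, 5, 5, 17, 5) = 20
Évora-Leiria-Braga-Guarda-Faro-Aveiro-Porto: max(20, 17, 5, 17, 20, 5) = 20
Évora-Leiria-Viseu-Coimbra-Aveiro-Porto: max(20, 19, 5, 17, 5) = 20
The minimum achievable maximum is 20%.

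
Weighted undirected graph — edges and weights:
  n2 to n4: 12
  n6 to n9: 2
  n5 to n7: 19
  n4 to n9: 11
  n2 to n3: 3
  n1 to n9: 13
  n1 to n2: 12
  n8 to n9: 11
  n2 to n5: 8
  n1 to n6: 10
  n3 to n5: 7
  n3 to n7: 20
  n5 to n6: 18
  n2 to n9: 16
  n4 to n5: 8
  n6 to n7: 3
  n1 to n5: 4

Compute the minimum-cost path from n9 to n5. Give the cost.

16

A few of the n9→n5 routes:
n9 - n6 - n1 - n5: 2 + 10 + 4 = 16
n9 - n4 - n5: 11 + 8 = 19
n9 - n1 - n5: 13 + 4 = 17
n9 - n6 - n5: 2 + 18 = 20
The minimum is 16.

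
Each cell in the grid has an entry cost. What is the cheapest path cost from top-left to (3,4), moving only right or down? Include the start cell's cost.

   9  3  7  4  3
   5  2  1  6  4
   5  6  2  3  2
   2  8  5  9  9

31

Take (0,0) → (0,1) → (1,1) → (1,2) → (2,2) → (2,3) → (2,4) → (3,4) for a total of 9 + 3 + 2 + 1 + 2 + 3 + 2 + 9 = 31.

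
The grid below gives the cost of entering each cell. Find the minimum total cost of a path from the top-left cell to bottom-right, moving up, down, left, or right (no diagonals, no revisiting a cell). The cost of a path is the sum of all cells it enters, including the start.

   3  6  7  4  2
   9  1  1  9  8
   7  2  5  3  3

Take [0,0] [0,1] [1,1] [1,2] [2,2] [2,3] [2,4] for a total of 3 + 6 + 1 + 1 + 5 + 3 + 3 = 22.

22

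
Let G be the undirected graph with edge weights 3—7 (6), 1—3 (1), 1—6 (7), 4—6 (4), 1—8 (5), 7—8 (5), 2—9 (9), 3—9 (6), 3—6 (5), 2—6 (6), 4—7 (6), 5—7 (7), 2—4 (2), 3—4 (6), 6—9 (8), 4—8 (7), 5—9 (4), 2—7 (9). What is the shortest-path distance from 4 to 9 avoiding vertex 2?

12

Comparing a few candidate routes:
4-6-9: 4 + 8 = 12
4-6-3-9: 4 + 5 + 6 = 15
4-7-3-9: 6 + 6 + 6 = 18
4-3-9: 6 + 6 = 12
4-7-5-9: 6 + 7 + 4 = 17
Best route has total 12.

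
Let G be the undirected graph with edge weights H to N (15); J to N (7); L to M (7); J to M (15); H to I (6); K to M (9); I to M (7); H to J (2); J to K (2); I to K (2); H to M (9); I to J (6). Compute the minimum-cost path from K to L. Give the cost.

16

A few of the K→L routes:
K -> I -> M -> L: 2 + 7 + 7 = 16
K -> I -> H -> M -> L: 2 + 6 + 9 + 7 = 24
K -> J -> I -> M -> L: 2 + 6 + 7 + 7 = 22
K -> J -> H -> M -> L: 2 + 2 + 9 + 7 = 20
K -> J -> H -> I -> M -> L: 2 + 2 + 6 + 7 + 7 = 24
K -> M -> L: 9 + 7 = 16
The minimum is 16.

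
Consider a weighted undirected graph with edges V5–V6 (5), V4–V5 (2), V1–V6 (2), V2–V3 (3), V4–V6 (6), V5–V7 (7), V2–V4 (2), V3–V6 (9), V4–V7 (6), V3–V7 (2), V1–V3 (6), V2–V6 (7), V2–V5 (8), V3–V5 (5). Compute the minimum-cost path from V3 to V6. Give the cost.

8

A few of the V3→V6 routes:
V3 - V1 - V6: 6 + 2 = 8
V3 - V2 - V6: 3 + 7 = 10
V3 - V6: 9
Best route has total 8.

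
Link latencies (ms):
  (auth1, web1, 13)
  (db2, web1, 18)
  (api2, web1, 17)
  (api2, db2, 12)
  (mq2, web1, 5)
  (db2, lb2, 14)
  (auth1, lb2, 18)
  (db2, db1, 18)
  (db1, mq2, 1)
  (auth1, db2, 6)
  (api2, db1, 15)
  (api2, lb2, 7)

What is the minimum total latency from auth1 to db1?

Some routes from auth1 to db1:
auth1-db2-web1-mq2-db1: 6 + 18 + 5 + 1 = 30
auth1-web1-mq2-db1: 13 + 5 + 1 = 19
auth1-lb2-api2-db1: 18 + 7 + 15 = 40
auth1-db2-api2-db1: 6 + 12 + 15 = 33
auth1-db2-db1: 6 + 18 = 24
Shortest: 19 ms.

19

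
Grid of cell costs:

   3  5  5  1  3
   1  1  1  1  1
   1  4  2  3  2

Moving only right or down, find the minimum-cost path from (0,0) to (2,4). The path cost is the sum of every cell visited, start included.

10

One optimal route is r0c0 -> r1c0 -> r1c1 -> r1c2 -> r1c3 -> r1c4 -> r2c4.
Its cost is 3 + 1 + 1 + 1 + 1 + 1 + 2 = 10.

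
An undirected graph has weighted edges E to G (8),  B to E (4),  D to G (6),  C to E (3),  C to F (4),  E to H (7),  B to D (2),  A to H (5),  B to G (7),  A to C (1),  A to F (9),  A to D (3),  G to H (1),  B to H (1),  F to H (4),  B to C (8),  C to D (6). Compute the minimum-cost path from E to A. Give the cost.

4

Comparing a few candidate routes:
E - B - D - A: 4 + 2 + 3 = 9
E - B - H - A: 4 + 1 + 5 = 10
E - C - A: 3 + 1 = 4
E - C - D - A: 3 + 6 + 3 = 12
Best route has total 4.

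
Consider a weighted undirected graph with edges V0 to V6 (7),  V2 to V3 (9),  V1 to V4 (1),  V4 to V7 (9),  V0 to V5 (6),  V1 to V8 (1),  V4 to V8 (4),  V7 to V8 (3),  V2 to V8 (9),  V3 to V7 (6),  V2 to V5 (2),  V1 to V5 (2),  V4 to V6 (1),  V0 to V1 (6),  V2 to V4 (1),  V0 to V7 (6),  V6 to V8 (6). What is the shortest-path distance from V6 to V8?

3

A few of the V6→V8 routes:
V6 -> V4 -> V8: 1 + 4 = 5
V6 -> V4 -> V2 -> V5 -> V1 -> V8: 1 + 1 + 2 + 2 + 1 = 7
V6 -> V4 -> V1 -> V8: 1 + 1 + 1 = 3
V6 -> V4 -> V7 -> V8: 1 + 9 + 3 = 13
V6 -> V8: 6
V6 -> V4 -> V2 -> V8: 1 + 1 + 9 = 11
The minimum is 3.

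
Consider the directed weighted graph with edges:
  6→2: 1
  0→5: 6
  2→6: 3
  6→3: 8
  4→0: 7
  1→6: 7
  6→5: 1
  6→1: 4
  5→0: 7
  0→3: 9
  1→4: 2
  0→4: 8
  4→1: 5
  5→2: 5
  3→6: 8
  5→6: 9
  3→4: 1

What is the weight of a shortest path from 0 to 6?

Candidate routes:
0-5-6: 6 + 9 = 15
0-3-6: 9 + 8 = 17
0-3-4-1-6: 9 + 1 + 5 + 7 = 22
0-5-2-6: 6 + 5 + 3 = 14
0-4-1-6: 8 + 5 + 7 = 20
The minimum is 14.

14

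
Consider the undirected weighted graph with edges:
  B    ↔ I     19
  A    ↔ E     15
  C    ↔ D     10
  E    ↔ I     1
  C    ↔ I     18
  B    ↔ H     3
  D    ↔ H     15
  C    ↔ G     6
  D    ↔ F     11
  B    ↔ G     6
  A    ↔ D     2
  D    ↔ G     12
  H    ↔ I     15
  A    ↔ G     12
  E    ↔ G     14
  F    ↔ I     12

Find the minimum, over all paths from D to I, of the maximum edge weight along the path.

Checking several routes:
D-G-E-I: max(12, 14, 1) = 14
D-G-B-H-I: max(12, 6, 3, 15) = 15
D-F-I: max(11, 12) = 12
D-A-G-E-I: max(2, 12, 14, 1) = 14
D-C-G-E-I: max(10, 6, 14, 1) = 14
Smallest bottleneck: 12.

12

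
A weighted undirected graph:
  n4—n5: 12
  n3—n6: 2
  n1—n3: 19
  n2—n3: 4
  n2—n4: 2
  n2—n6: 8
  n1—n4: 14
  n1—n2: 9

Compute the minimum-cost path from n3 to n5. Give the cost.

18

Checking several routes:
n3-n2-n4-n5: 4 + 2 + 12 = 18
n3-n6-n2-n4-n5: 2 + 8 + 2 + 12 = 24
n3-n2-n1-n4-n5: 4 + 9 + 14 + 12 = 39
The minimum is 18.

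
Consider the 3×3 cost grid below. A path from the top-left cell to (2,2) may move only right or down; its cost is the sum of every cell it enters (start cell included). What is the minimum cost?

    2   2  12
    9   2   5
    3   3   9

18

Best path: [0,0]→[0,1]→[1,1]→[2,1]→[2,2]
Cost: 2 + 2 + 2 + 3 + 9 = 18
For comparison, the top-then-right route costs 30.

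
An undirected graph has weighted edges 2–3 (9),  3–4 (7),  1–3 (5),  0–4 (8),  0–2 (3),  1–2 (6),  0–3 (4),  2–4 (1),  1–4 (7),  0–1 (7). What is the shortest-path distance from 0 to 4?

Checking several routes:
0 -> 3 -> 4: 4 + 7 = 11
0 -> 4: 8
0 -> 2 -> 4: 3 + 1 = 4
Shortest: 4.

4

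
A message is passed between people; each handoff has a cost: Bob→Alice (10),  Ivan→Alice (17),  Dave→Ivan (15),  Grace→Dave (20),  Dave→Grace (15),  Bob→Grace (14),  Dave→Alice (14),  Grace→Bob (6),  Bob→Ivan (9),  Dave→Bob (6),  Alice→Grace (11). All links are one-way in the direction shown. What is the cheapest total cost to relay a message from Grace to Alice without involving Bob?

34

Candidate routes:
Grace → Dave → Ivan → Alice: 20 + 15 + 17 = 52
Grace → Dave → Alice: 20 + 14 = 34
Best route has total 34.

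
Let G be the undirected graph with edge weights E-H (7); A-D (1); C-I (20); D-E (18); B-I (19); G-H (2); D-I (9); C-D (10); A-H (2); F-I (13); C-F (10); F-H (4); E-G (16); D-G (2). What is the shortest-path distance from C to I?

Checking several routes:
C -> D -> I: 10 + 9 = 19
C -> I: 20
C -> F -> H -> A -> D -> I: 10 + 4 + 2 + 1 + 9 = 26
C -> F -> H -> G -> D -> I: 10 + 4 + 2 + 2 + 9 = 27
C -> F -> I: 10 + 13 = 23
Best route has total 19.

19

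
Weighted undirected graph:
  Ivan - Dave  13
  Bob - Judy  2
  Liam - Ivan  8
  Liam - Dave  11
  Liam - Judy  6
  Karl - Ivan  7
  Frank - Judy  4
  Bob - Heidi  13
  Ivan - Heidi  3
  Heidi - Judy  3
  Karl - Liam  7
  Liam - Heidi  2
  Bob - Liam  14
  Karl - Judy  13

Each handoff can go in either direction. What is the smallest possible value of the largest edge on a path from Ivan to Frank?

Some routes from Ivan to Frank:
Ivan-Heidi-Liam-Judy-Frank: max(3, 2, 6, 4) = 6
Ivan-Heidi-Judy-Frank: max(3, 3, 4) = 4
Ivan-Karl-Liam-Heidi-Judy-Frank: max(7, 7, 2, 3, 4) = 7
Ivan-Karl-Liam-Judy-Frank: max(7, 7, 6, 4) = 7
Best route has worst link 4.

4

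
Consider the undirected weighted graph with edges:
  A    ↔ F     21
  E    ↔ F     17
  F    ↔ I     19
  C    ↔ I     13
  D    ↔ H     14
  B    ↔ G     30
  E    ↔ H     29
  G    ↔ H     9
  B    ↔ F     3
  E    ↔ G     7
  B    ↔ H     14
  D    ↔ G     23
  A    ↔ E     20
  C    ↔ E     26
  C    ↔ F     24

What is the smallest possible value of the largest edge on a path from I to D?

Checking several routes:
I - F - A - E - G - H - D: max(19, 21, 20, 7, 9, 14) = 21
I - F - B - H - G - D: max(19, 3, 14, 9, 23) = 23
I - F - A - E - G - D: max(19, 21, 20, 7, 23) = 23
I - F - B - H - D: max(19, 3, 14, 14) = 19
I - F - E - G - D: max(19, 17, 7, 23) = 23
I - F - E - G - H - D: max(19, 17, 7, 9, 14) = 19
Smallest bottleneck: 19.

19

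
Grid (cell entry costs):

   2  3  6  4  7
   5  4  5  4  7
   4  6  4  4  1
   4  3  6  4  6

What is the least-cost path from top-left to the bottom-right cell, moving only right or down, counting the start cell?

Best path: (0,0) -> (0,1) -> (1,1) -> (1,2) -> (1,3) -> (2,3) -> (2,4) -> (3,4)
Cost: 2 + 3 + 4 + 5 + 4 + 4 + 1 + 6 = 29

29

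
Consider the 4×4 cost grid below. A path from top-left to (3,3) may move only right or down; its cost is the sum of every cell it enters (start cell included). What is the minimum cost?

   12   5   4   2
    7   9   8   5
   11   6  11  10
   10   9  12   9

47

Path (0,0) (0,1) (0,2) (0,3) (1,3) (2,3) (3,3): 12 + 5 + 4 + 2 + 5 + 10 + 9 = 47.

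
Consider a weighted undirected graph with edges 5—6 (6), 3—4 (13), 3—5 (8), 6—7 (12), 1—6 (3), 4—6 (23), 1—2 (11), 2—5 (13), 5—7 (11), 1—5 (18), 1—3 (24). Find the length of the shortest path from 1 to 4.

A few of the 1→4 routes:
1 → 6 → 4: 3 + 23 = 26
1 → 6 → 5 → 3 → 4: 3 + 6 + 8 + 13 = 30
1 → 3 → 4: 24 + 13 = 37
The minimum is 26.

26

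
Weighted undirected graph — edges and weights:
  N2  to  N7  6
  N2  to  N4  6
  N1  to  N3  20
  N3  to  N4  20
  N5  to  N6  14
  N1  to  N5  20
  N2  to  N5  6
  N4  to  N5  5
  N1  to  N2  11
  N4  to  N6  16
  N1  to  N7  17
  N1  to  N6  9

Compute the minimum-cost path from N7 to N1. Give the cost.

17

Comparing a few candidate routes:
N7 → N2 → N5 → N6 → N1: 6 + 6 + 14 + 9 = 35
N7 → N2 → N5 → N1: 6 + 6 + 20 = 32
N7 → N1: 17
N7 → N2 → N4 → N6 → N1: 6 + 6 + 16 + 9 = 37
N7 → N2 → N1: 6 + 11 = 17
Shortest: 17.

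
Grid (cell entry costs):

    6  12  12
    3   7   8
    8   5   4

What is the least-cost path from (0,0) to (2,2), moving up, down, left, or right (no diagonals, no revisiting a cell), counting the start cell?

25

Path r0c0 -> r1c0 -> r1c1 -> r2c1 -> r2c2: 6 + 3 + 7 + 5 + 4 = 25.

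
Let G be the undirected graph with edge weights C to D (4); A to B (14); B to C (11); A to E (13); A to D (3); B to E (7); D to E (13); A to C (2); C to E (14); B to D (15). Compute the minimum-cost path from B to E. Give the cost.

Some routes from B to E:
B-C-A-E: 11 + 2 + 13 = 26
B-E: 7
B-C-E: 11 + 14 = 25
Best route has total 7.

7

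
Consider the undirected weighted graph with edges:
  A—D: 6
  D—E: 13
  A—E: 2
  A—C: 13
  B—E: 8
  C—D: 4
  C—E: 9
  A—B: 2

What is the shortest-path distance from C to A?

10

Some routes from C to A:
C-D-A: 4 + 6 = 10
C-A: 13
C-E-A: 9 + 2 = 11
Shortest: 10.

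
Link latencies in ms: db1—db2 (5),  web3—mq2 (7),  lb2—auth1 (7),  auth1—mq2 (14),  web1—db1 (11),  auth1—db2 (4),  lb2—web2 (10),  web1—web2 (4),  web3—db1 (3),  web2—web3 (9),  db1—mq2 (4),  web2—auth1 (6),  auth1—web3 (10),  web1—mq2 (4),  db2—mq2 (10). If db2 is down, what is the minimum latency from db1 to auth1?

13

A few of the db1→auth1 routes:
db1 - web3 - auth1: 3 + 10 = 13
db1 - mq2 - web1 - web2 - auth1: 4 + 4 + 4 + 6 = 18
db1 - web3 - web2 - auth1: 3 + 9 + 6 = 18
Best route has total 13 ms.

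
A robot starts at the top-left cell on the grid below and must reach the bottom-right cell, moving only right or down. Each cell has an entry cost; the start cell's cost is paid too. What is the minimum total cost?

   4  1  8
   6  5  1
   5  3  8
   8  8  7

26

Path [0,0] [0,1] [1,1] [1,2] [2,2] [3,2]: 4 + 1 + 5 + 1 + 8 + 7 = 26.
(Top row then right column would cost 29.)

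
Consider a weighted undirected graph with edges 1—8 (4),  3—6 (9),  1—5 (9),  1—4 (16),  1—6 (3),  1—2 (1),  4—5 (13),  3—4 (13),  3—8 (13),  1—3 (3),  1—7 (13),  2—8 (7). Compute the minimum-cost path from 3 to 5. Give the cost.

Checking several routes:
3→1→5: 3 + 9 = 12
3→8→1→5: 13 + 4 + 9 = 26
3→8→2→1→5: 13 + 7 + 1 + 9 = 30
3→6→1→5: 9 + 3 + 9 = 21
3→4→5: 13 + 13 = 26
3→1→4→5: 3 + 16 + 13 = 32
Shortest: 12.

12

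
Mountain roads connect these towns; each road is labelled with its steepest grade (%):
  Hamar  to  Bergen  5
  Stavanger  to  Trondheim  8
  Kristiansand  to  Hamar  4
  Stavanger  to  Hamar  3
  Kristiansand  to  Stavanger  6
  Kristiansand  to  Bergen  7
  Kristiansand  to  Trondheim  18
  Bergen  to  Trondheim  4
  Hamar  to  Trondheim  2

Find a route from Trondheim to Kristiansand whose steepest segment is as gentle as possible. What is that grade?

Comparing a few candidate routes:
Trondheim - Bergen - Hamar - Kristiansand: max(4, 5, 4) = 5
Trondheim - Hamar - Kristiansand: max(2, 4) = 4
Trondheim - Hamar - Stavanger - Kristiansand: max(2, 3, 6) = 6
Trondheim - Bergen - Hamar - Stavanger - Kristiansand: max(4, 5, 3, 6) = 6
The minimum achievable maximum is 4%.

4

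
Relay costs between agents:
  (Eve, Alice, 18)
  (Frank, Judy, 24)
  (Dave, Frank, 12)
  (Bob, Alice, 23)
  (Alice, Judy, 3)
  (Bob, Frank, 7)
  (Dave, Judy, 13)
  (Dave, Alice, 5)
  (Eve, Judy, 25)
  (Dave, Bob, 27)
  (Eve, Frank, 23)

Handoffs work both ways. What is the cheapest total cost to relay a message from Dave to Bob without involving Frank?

27

Paths from Dave to Bob avoiding Frank:
Dave → Bob: 27
Dave → Alice → Bob: 5 + 23 = 28
Dave → Judy → Eve → Alice → Bob: 13 + 25 + 18 + 23 = 79
Dave → Judy → Alice → Bob: 13 + 3 + 23 = 39
The minimum is 27.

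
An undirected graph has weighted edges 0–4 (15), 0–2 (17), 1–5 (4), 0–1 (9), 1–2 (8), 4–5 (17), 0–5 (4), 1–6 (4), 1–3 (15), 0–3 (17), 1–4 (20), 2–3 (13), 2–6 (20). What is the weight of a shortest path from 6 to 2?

Comparing a few candidate routes:
6 → 2: 20
6 → 1 → 2: 4 + 8 = 12
6 → 1 → 0 → 2: 4 + 9 + 17 = 30
6 → 1 → 5 → 0 → 2: 4 + 4 + 4 + 17 = 29
Best route has total 12.

12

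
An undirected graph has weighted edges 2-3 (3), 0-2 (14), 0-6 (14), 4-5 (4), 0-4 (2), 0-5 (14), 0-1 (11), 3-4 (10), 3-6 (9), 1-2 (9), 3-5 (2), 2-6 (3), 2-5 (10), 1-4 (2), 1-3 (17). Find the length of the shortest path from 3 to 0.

Some routes from 3 to 0:
3 - 4 - 0: 10 + 2 = 12
3 - 2 - 0: 3 + 14 = 17
3 - 2 - 1 - 4 - 0: 3 + 9 + 2 + 2 = 16
3 - 2 - 5 - 4 - 0: 3 + 10 + 4 + 2 = 19
3 - 5 - 0: 2 + 14 = 16
3 - 5 - 4 - 0: 2 + 4 + 2 = 8
The minimum is 8.

8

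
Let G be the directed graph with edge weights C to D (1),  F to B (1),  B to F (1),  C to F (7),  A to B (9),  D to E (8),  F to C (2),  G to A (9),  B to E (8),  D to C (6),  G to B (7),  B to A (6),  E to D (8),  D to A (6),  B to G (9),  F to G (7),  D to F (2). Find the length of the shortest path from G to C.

10

Some routes from G to C:
G - B - F - C: 7 + 1 + 2 = 10
G - A - B - F - C: 9 + 9 + 1 + 2 = 21
G - B - E - D - F - C: 7 + 8 + 8 + 2 + 2 = 27
G - B - E - D - C: 7 + 8 + 8 + 6 = 29
The minimum is 10.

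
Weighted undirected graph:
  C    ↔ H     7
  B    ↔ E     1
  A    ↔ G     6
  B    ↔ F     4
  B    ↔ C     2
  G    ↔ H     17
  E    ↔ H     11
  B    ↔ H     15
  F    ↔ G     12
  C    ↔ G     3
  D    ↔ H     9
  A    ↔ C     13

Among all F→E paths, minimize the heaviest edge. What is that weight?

4

Checking several routes:
F -> B -> E: max(4, 1) = 4
F -> G -> C -> H -> E: max(12, 3, 7, 11) = 12
F -> B -> C -> H -> E: max(4, 2, 7, 11) = 11
The minimum achievable maximum is 4.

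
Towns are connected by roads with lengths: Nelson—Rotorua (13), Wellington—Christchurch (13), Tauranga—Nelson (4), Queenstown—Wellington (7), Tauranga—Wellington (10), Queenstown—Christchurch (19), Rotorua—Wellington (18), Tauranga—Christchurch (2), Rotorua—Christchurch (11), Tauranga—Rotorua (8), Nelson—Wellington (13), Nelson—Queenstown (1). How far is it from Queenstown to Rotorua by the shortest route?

13

Checking several routes:
Queenstown-Christchurch-Tauranga-Rotorua: 19 + 2 + 8 = 29
Queenstown-Wellington-Rotorua: 7 + 18 = 25
Queenstown-Nelson-Tauranga-Christchurch-Rotorua: 1 + 4 + 2 + 11 = 18
Queenstown-Nelson-Rotorua: 1 + 13 = 14
Queenstown-Wellington-Tauranga-Rotorua: 7 + 10 + 8 = 25
Queenstown-Nelson-Tauranga-Rotorua: 1 + 4 + 8 = 13
Shortest: 13.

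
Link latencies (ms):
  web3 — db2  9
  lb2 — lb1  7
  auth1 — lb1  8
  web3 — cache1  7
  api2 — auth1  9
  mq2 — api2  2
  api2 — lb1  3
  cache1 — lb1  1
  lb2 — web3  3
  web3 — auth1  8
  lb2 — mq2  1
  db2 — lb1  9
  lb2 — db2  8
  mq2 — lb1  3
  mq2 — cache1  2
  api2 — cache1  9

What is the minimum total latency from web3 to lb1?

A few of the web3→lb1 routes:
web3→lb2→mq2→api2→lb1: 3 + 1 + 2 + 3 = 9
web3→cache1→lb1: 7 + 1 = 8
web3→lb2→mq2→cache1→lb1: 3 + 1 + 2 + 1 = 7
web3→lb2→lb1: 3 + 7 = 10
web3→lb2→mq2→lb1: 3 + 1 + 3 = 7
The minimum is 7 ms.

7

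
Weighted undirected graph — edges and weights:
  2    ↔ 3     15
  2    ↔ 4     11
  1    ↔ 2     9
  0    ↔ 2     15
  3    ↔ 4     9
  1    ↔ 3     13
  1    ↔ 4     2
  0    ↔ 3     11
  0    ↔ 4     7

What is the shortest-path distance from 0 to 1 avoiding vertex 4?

24

A few of the 0→1 routes:
0 → 3 → 2 → 1: 11 + 15 + 9 = 35
0 → 3 → 1: 11 + 13 = 24
0 → 2 → 1: 15 + 9 = 24
The minimum is 24.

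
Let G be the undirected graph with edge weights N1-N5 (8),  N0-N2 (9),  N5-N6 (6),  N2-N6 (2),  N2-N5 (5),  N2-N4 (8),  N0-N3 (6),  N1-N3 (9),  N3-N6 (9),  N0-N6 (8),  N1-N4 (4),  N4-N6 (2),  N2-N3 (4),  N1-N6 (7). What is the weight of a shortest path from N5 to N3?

Some routes from N5 to N3:
N5 -> N1 -> N3: 8 + 9 = 17
N5 -> N2 -> N6 -> N3: 5 + 2 + 9 = 16
N5 -> N2 -> N3: 5 + 4 = 9
N5 -> N6 -> N2 -> N3: 6 + 2 + 4 = 12
N5 -> N6 -> N3: 6 + 9 = 15
The minimum is 9.

9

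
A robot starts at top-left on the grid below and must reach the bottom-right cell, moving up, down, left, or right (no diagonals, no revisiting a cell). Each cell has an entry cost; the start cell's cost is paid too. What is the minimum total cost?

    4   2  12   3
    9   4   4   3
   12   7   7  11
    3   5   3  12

36

Path (0,0)→(0,1)→(1,1)→(1,2)→(2,2)→(3,2)→(3,3): 4 + 2 + 4 + 4 + 7 + 3 + 12 = 36.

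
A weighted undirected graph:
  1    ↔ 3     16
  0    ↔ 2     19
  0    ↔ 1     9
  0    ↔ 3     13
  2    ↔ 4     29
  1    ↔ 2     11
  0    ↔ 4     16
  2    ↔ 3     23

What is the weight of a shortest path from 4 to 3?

29

A few of the 4→3 routes:
4 -> 0 -> 2 -> 3: 16 + 19 + 23 = 58
4 -> 2 -> 1 -> 3: 29 + 11 + 16 = 56
4 -> 0 -> 1 -> 3: 16 + 9 + 16 = 41
4 -> 2 -> 3: 29 + 23 = 52
4 -> 0 -> 1 -> 2 -> 3: 16 + 9 + 11 + 23 = 59
4 -> 0 -> 3: 16 + 13 = 29
The minimum is 29.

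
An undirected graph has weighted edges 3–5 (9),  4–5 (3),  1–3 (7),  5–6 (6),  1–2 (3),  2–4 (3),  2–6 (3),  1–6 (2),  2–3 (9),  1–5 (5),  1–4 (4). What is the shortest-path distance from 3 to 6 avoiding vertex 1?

A few of the 3→6 routes:
3 -> 2 -> 6: 9 + 3 = 12
3 -> 5 -> 4 -> 2 -> 6: 9 + 3 + 3 + 3 = 18
3 -> 5 -> 6: 9 + 6 = 15
Shortest: 12.

12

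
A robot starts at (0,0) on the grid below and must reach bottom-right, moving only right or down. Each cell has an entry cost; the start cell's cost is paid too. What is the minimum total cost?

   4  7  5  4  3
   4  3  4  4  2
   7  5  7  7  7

Cheapest: r0c0 r1c0 r1c1 r1c2 r1c3 r1c4 r2c4
  4 + 4 + 3 + 4 + 4 + 2 + 7 = 28
For comparison, the top-then-right route costs 32.

28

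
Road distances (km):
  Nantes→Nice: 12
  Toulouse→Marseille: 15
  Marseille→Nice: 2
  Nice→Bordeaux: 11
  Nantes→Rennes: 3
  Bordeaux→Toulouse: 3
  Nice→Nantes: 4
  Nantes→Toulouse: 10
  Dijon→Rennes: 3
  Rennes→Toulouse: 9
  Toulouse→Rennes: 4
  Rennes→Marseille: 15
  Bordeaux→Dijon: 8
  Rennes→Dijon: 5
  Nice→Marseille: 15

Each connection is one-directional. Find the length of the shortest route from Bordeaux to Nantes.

24

Paths from Bordeaux to Nantes:
Bordeaux - Dijon - Rennes - Marseille - Nice - Nantes: 8 + 3 + 15 + 2 + 4 = 32
Bordeaux - Toulouse - Rennes - Marseille - Nice - Nantes: 3 + 4 + 15 + 2 + 4 = 28
Bordeaux - Toulouse - Marseille - Nice - Nantes: 3 + 15 + 2 + 4 = 24
Bordeaux - Dijon - Rennes - Toulouse - Marseille - Nice - Nantes: 8 + 3 + 9 + 15 + 2 + 4 = 41
Best route has total 24 km.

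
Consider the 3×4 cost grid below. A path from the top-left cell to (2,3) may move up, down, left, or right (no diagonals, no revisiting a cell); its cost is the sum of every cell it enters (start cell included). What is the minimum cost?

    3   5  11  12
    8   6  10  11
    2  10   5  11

One optimal route is r0c0 r1c0 r2c0 r2c1 r2c2 r2c3.
Its cost is 3 + 8 + 2 + 10 + 5 + 11 = 39.

39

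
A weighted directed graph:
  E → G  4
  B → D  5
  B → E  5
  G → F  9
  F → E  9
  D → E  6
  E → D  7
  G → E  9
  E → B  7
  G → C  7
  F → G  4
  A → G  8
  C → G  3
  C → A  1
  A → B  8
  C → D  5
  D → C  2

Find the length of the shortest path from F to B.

Some routes from F to B:
F -> G -> E -> B: 4 + 9 + 7 = 20
F -> E -> D -> C -> A -> B: 9 + 7 + 2 + 1 + 8 = 27
F -> E -> B: 9 + 7 = 16
F -> G -> C -> A -> B: 4 + 7 + 1 + 8 = 20
F -> E -> G -> C -> A -> B: 9 + 4 + 7 + 1 + 8 = 29
The minimum is 16.

16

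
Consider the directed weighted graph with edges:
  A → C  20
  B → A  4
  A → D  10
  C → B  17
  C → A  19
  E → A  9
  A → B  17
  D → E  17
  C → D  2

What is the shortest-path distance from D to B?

Paths from D to B:
D -> E -> A -> B: 17 + 9 + 17 = 43
D -> E -> A -> C -> B: 17 + 9 + 20 + 17 = 63
Shortest: 43.

43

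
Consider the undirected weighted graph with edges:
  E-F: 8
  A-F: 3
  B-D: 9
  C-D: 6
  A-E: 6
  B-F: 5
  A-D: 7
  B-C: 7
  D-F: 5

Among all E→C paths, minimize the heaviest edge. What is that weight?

Checking several routes:
E→A→F→D→C: max(6, 3, 5, 6) = 6
E→A→F→B→C: max(6, 3, 5, 7) = 7
E→F→B→C: max(8, 5, 7) = 8
E→A→D→C: max(6, 7, 6) = 7
E→A→D→F→B→C: max(6, 7, 5, 5, 7) = 7
The minimum achievable maximum is 6.

6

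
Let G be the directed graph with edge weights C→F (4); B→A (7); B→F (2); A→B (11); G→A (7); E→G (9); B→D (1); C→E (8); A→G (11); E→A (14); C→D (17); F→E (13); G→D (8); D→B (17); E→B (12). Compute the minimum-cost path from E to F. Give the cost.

14

Comparing a few candidate routes:
E→A→B→F: 14 + 11 + 2 = 27
E→B→F: 12 + 2 = 14
E→G→A→B→F: 9 + 7 + 11 + 2 = 29
Best route has total 14.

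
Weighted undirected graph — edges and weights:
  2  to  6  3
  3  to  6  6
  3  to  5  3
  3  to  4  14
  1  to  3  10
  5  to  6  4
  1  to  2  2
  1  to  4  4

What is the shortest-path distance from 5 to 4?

13

A few of the 5→4 routes:
5 -> 6 -> 3 -> 4: 4 + 6 + 14 = 24
5 -> 3 -> 4: 3 + 14 = 17
5 -> 6 -> 2 -> 1 -> 4: 4 + 3 + 2 + 4 = 13
5 -> 3 -> 6 -> 2 -> 1 -> 4: 3 + 6 + 3 + 2 + 4 = 18
5 -> 3 -> 1 -> 4: 3 + 10 + 4 = 17
Shortest: 13.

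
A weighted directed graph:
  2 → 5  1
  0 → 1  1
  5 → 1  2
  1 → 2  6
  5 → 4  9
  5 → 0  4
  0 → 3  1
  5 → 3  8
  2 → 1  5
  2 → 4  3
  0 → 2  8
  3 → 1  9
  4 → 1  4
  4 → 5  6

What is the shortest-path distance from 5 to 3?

5

Routes from 5 to 3:
5-3: 8
5-0-3: 4 + 1 = 5
The minimum is 5.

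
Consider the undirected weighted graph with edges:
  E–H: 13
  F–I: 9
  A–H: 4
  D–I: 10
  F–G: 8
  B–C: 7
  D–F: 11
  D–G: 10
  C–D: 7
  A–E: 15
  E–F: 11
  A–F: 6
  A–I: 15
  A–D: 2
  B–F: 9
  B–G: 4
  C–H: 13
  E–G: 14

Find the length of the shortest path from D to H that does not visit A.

20

A few of the D→H routes:
D→G→E→H: 10 + 14 + 13 = 37
D→F→E→H: 11 + 11 + 13 = 35
D→G→B→C→H: 10 + 4 + 7 + 13 = 34
D→C→H: 7 + 13 = 20
Best route has total 20.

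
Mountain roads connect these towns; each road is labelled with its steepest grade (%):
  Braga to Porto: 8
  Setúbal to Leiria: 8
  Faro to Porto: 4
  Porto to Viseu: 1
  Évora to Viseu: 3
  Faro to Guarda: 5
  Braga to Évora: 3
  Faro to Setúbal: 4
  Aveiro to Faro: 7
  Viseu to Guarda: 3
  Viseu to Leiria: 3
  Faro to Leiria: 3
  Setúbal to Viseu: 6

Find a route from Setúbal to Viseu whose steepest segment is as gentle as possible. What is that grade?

Some routes from Setúbal to Viseu:
Setúbal-Faro-Porto-Braga-Évora-Viseu: max(4, 4, 8, 3, 3) = 8
Setúbal-Faro-Porto-Viseu: max(4, 4, 1) = 4
Setúbal-Faro-Guarda-Viseu: max(4, 5, 3) = 5
Setúbal-Leiria-Faro-Porto-Viseu: max(8, 3, 4, 1) = 8
Setúbal-Viseu: max(6) = 6
Setúbal-Faro-Leiria-Viseu: max(4, 3, 3) = 4
Best route has worst link 4%.

4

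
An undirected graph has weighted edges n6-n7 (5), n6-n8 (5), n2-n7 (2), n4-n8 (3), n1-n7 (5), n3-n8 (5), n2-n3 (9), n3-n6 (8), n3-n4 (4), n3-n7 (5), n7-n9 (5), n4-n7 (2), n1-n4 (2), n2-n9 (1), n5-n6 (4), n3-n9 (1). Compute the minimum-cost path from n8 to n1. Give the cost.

5

Checking several routes:
n8 → n4 → n1: 3 + 2 = 5
n8 → n4 → n7 → n1: 3 + 2 + 5 = 10
n8 → n3 → n9 → n2 → n7 → n4 → n1: 5 + 1 + 1 + 2 + 2 + 2 = 13
n8 → n3 → n4 → n1: 5 + 4 + 2 = 11
The minimum is 5.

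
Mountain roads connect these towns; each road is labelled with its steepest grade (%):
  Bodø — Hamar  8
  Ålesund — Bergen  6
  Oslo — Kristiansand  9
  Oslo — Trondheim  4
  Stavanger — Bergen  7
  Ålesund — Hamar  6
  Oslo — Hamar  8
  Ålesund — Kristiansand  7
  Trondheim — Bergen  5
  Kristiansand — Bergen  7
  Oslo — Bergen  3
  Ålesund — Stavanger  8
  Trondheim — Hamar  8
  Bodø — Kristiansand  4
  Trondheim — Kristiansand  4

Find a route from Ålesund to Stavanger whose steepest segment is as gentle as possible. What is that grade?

7

A few of the Ålesund→Stavanger routes:
Ålesund-Kristiansand-Trondheim-Bergen-Stavanger: max(7, 4, 5, 7) = 7
Ålesund-Hamar-Bodø-Kristiansand-Trondheim-Oslo-Bergen-Stavanger: max(6, 8, 4, 4, 4, 3, 7) = 8
Ålesund-Kristiansand-Trondheim-Oslo-Bergen-Stavanger: max(7, 4, 4, 3, 7) = 7
Ålesund-Bergen-Stavanger: max(6, 7) = 7
Ålesund-Kristiansand-Bergen-Stavanger: max(7, 7, 7) = 7
The minimum achievable maximum is 7%.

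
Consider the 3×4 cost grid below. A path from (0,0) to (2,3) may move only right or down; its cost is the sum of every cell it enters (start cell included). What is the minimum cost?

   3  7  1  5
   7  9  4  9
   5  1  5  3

23

Best path: (0,0)→(0,1)→(0,2)→(1,2)→(2,2)→(2,3)
Cost: 3 + 7 + 1 + 4 + 5 + 3 = 23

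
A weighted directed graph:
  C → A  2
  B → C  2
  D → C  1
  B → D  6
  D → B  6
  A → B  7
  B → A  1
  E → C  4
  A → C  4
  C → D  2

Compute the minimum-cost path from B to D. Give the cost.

Paths from B to D:
B→D: 6
B→A→C→D: 1 + 4 + 2 = 7
B→C→D: 2 + 2 = 4
Best route has total 4.

4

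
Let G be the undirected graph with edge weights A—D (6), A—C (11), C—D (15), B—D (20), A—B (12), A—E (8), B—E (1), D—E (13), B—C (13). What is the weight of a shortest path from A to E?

8

Some routes from A to E:
A - E: 8
A - D - B - E: 6 + 20 + 1 = 27
A - D - E: 6 + 13 = 19
A - C - B - E: 11 + 13 + 1 = 25
A - B - E: 12 + 1 = 13
Best route has total 8.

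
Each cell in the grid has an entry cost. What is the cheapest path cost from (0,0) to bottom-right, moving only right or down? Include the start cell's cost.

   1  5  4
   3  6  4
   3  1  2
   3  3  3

13

Best path: r0c0→r1c0→r2c0→r2c1→r2c2→r3c2
Cost: 1 + 3 + 3 + 1 + 2 + 3 = 13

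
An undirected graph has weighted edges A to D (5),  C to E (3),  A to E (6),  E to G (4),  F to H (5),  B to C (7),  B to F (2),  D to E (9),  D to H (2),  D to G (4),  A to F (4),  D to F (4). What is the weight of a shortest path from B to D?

6

Some routes from B to D:
B → F → H → D: 2 + 5 + 2 = 9
B → F → A → D: 2 + 4 + 5 = 11
B → C → E → G → D: 7 + 3 + 4 + 4 = 18
B → F → D: 2 + 4 = 6
Shortest: 6.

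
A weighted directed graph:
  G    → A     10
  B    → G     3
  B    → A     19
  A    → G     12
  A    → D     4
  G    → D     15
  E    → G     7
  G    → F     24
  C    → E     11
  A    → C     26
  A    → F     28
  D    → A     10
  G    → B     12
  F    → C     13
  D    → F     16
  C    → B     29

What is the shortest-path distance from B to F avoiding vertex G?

39

Paths from B to F avoiding G:
B - A - F: 19 + 28 = 47
B - A - D - F: 19 + 4 + 16 = 39
The minimum is 39.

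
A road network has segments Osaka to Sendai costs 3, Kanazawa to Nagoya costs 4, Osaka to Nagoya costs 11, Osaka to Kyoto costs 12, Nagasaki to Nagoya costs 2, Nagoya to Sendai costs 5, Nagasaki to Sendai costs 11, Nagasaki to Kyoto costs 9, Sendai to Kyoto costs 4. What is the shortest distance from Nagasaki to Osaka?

Some routes from Nagasaki to Osaka:
Nagasaki → Nagoya → Osaka: 2 + 11 = 13
Nagasaki → Sendai → Osaka: 11 + 3 = 14
Nagasaki → Nagoya → Sendai → Osaka: 2 + 5 + 3 = 10
The minimum is 10.

10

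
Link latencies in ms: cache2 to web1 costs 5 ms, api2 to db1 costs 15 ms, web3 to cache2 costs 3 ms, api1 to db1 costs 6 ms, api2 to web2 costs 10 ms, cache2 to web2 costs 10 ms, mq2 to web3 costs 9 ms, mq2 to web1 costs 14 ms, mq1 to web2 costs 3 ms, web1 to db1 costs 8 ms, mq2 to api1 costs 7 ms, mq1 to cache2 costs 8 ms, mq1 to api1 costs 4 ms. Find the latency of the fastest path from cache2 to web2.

Comparing a few candidate routes:
cache2 → mq1 → web2: 8 + 3 = 11
cache2 → web2: 10
cache2 → web1 → db1 → api1 → mq1 → web2: 5 + 8 + 6 + 4 + 3 = 26
cache2 → web1 → mq2 → api1 → mq1 → web2: 5 + 14 + 7 + 4 + 3 = 33
cache2 → web3 → mq2 → api1 → mq1 → web2: 3 + 9 + 7 + 4 + 3 = 26
cache2 → web1 → db1 → api2 → web2: 5 + 8 + 15 + 10 = 38
The minimum is 10 ms.

10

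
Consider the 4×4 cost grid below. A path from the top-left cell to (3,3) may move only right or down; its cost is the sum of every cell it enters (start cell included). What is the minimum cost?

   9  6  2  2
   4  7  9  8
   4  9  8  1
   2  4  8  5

Take (0,0) (0,1) (0,2) (0,3) (1,3) (2,3) (3,3) for a total of 9 + 6 + 2 + 2 + 8 + 1 + 5 = 33.

33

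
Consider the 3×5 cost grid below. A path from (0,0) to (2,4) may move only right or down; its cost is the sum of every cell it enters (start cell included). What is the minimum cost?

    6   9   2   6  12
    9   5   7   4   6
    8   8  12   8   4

37

Path [0,0] -> [0,1] -> [0,2] -> [0,3] -> [1,3] -> [1,4] -> [2,4]: 6 + 9 + 2 + 6 + 4 + 6 + 4 = 37.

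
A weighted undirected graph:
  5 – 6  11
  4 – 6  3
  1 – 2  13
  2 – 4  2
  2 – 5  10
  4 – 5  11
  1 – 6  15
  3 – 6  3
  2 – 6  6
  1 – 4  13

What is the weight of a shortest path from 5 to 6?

11

Comparing a few candidate routes:
5-4-6: 11 + 3 = 14
5-6: 11
5-2-4-6: 10 + 2 + 3 = 15
5-2-6: 10 + 6 = 16
The minimum is 11.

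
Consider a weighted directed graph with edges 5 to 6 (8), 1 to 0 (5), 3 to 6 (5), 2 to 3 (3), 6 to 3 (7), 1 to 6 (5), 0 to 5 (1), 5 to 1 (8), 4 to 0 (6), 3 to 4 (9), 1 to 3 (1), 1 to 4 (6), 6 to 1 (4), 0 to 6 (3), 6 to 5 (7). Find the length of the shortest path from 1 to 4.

6

Some routes from 1 to 4:
1-6-3-4: 5 + 7 + 9 = 21
1-4: 6
1-3-4: 1 + 9 = 10
Shortest: 6.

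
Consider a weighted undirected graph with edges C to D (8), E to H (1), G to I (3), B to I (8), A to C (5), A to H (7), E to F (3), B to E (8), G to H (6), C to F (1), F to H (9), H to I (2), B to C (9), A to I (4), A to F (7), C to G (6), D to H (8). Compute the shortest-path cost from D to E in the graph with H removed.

12

Comparing a few candidate routes:
D -> C -> A -> F -> E: 8 + 5 + 7 + 3 = 23
D -> C -> A -> I -> B -> E: 8 + 5 + 4 + 8 + 8 = 33
D -> C -> B -> E: 8 + 9 + 8 = 25
D -> C -> F -> E: 8 + 1 + 3 = 12
D -> C -> G -> I -> A -> F -> E: 8 + 6 + 3 + 4 + 7 + 3 = 31
Best route has total 12.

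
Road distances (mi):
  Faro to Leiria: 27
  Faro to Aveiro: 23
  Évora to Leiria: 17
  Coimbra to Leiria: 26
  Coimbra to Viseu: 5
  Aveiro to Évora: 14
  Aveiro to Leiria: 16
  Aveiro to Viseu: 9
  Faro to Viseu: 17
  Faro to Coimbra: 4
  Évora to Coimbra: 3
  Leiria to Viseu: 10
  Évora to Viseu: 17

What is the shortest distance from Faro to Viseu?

Checking several routes:
Faro - Viseu: 17
Faro - Coimbra - Évora - Viseu: 4 + 3 + 17 = 24
Faro - Coimbra - Viseu: 4 + 5 = 9
Shortest: 9 mi.

9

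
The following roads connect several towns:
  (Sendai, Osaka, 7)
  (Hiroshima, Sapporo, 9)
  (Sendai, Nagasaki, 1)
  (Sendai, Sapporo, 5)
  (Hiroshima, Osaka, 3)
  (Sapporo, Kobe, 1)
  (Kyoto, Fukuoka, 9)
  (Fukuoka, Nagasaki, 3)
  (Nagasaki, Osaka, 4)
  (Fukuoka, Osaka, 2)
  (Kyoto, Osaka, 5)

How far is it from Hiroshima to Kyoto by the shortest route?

A few of the Hiroshima→Kyoto routes:
Hiroshima - Osaka - Kyoto: 3 + 5 = 8
Hiroshima - Osaka - Fukuoka - Kyoto: 3 + 2 + 9 = 14
Hiroshima - Osaka - Nagasaki - Fukuoka - Kyoto: 3 + 4 + 3 + 9 = 19
The minimum is 8.

8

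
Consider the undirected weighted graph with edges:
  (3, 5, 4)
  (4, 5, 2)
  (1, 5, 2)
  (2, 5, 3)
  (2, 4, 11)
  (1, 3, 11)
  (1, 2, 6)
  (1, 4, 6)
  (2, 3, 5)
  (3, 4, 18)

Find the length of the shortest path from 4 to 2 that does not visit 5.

Candidate routes:
4 -> 1 -> 2: 6 + 6 = 12
4 -> 3 -> 1 -> 2: 18 + 11 + 6 = 35
4 -> 2: 11
4 -> 3 -> 2: 18 + 5 = 23
4 -> 1 -> 3 -> 2: 6 + 11 + 5 = 22
Best route has total 11.

11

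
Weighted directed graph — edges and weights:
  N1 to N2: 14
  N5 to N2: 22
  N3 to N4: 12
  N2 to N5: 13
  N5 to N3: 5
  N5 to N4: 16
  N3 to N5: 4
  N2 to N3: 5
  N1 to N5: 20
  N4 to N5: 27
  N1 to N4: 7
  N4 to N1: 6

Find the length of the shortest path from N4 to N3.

25

Comparing a few candidate routes:
N4 → N5 → N3: 27 + 5 = 32
N4 → N1 → N5 → N3: 6 + 20 + 5 = 31
N4 → N1 → N2 → N3: 6 + 14 + 5 = 25
The minimum is 25.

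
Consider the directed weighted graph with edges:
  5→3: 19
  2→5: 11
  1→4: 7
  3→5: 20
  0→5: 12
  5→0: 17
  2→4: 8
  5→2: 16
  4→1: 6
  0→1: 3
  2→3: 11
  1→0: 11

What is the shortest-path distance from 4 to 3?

48

Paths from 4 to 3:
4 → 1 → 0 → 5 → 2 → 3: 6 + 11 + 12 + 16 + 11 = 56
4 → 1 → 0 → 5 → 3: 6 + 11 + 12 + 19 = 48
Shortest: 48.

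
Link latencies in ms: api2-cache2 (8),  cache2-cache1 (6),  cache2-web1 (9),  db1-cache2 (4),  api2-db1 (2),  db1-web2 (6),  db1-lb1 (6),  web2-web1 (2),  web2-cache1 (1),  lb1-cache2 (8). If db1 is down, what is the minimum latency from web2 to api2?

15

Paths from web2 to api2 avoiding db1:
web2 → web1 → cache2 → api2: 2 + 9 + 8 = 19
web2 → cache1 → cache2 → api2: 1 + 6 + 8 = 15
Best route has total 15 ms.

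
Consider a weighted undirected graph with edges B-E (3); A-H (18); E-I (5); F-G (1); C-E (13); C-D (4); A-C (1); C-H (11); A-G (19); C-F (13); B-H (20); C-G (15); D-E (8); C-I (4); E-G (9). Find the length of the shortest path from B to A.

13

Comparing a few candidate routes:
B→E→G→F→C→A: 3 + 9 + 1 + 13 + 1 = 27
B→E→C→A: 3 + 13 + 1 = 17
B→E→D→C→A: 3 + 8 + 4 + 1 = 16
B→E→I→C→A: 3 + 5 + 4 + 1 = 13
Shortest: 13.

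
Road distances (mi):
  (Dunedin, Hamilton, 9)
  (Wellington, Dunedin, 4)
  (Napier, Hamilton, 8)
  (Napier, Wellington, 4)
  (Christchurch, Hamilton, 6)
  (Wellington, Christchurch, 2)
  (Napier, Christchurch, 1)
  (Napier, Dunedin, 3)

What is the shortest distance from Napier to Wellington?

3

Checking several routes:
Napier-Christchurch-Hamilton-Dunedin-Wellington: 1 + 6 + 9 + 4 = 20
Napier-Dunedin-Hamilton-Christchurch-Wellington: 3 + 9 + 6 + 2 = 20
Napier-Wellington: 4
Napier-Christchurch-Wellington: 1 + 2 = 3
Napier-Hamilton-Christchurch-Wellington: 8 + 6 + 2 = 16
Napier-Dunedin-Wellington: 3 + 4 = 7
Best route has total 3 mi.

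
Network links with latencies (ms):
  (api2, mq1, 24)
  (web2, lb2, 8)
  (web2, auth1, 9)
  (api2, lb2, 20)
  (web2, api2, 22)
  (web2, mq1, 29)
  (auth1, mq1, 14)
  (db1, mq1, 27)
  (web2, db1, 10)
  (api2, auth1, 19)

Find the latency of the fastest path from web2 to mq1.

A few of the web2→mq1 routes:
web2 → auth1 → api2 → mq1: 9 + 19 + 24 = 52
web2 → api2 → mq1: 22 + 24 = 46
web2 → auth1 → mq1: 9 + 14 = 23
web2 → db1 → mq1: 10 + 27 = 37
web2 → lb2 → api2 → mq1: 8 + 20 + 24 = 52
web2 → mq1: 29
Best route has total 23 ms.

23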